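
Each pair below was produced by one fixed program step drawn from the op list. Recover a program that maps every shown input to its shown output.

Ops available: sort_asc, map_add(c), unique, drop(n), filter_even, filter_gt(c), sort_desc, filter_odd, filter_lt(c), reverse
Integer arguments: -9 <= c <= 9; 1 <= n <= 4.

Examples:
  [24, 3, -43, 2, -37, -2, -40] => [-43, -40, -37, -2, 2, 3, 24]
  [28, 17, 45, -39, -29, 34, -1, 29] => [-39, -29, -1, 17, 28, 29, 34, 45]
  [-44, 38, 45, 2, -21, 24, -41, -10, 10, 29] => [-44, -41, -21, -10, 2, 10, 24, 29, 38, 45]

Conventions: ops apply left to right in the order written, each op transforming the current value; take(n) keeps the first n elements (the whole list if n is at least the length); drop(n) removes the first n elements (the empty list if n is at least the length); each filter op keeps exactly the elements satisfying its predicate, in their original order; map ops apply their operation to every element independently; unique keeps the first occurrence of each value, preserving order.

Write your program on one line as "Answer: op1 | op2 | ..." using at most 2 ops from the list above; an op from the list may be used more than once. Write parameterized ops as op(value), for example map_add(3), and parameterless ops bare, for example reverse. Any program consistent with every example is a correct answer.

sort_desc | reverse

Check, running the answer program on each example:
  [24, 3, -43, 2, -37, -2, -40] -> [24, 3, 2, -2, -37, -40, -43] -> [-43, -40, -37, -2, 2, 3, 24]
  [28, 17, 45, -39, -29, 34, -1, 29] -> [45, 34, 29, 28, 17, -1, -29, -39] -> [-39, -29, -1, 17, 28, 29, 34, 45]
  [-44, 38, 45, 2, -21, 24, -41, -10, 10, 29] -> [45, 38, 29, 24, 10, 2, -10, -21, -41, -44] -> [-44, -41, -21, -10, 2, 10, 24, 29, 38, 45]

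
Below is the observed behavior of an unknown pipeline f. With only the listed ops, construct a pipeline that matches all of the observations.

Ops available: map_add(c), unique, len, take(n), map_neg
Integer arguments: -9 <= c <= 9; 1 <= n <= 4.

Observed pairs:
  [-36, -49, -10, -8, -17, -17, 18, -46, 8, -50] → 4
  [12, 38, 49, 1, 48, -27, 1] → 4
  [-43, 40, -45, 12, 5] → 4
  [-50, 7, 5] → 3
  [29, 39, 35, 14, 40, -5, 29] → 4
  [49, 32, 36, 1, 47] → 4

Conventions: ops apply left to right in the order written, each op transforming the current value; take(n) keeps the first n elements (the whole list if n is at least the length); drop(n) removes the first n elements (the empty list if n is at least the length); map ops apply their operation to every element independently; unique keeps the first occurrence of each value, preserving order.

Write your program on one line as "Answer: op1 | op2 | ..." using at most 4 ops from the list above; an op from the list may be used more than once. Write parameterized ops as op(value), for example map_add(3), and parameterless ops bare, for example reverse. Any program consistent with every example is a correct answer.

map_neg | map_add(-6) | take(4) | len

Check, running the answer program on each example:
  [-36, -49, -10, -8, -17, -17, 18, -46, 8, -50] -> [36, 49, 10, 8, 17, 17, -18, 46, -8, 50] -> [30, 43, 4, 2, 11, 11, -24, 40, -14, 44] -> [30, 43, 4, 2] -> 4
  [12, 38, 49, 1, 48, -27, 1] -> [-12, -38, -49, -1, -48, 27, -1] -> [-18, -44, -55, -7, -54, 21, -7] -> [-18, -44, -55, -7] -> 4
  [-43, 40, -45, 12, 5] -> [43, -40, 45, -12, -5] -> [37, -46, 39, -18, -11] -> [37, -46, 39, -18] -> 4
  [-50, 7, 5] -> [50, -7, -5] -> [44, -13, -11] -> [44, -13, -11] -> 3
  [29, 39, 35, 14, 40, -5, 29] -> [-29, -39, -35, -14, -40, 5, -29] -> [-35, -45, -41, -20, -46, -1, -35] -> [-35, -45, -41, -20] -> 4
  [49, 32, 36, 1, 47] -> [-49, -32, -36, -1, -47] -> [-55, -38, -42, -7, -53] -> [-55, -38, -42, -7] -> 4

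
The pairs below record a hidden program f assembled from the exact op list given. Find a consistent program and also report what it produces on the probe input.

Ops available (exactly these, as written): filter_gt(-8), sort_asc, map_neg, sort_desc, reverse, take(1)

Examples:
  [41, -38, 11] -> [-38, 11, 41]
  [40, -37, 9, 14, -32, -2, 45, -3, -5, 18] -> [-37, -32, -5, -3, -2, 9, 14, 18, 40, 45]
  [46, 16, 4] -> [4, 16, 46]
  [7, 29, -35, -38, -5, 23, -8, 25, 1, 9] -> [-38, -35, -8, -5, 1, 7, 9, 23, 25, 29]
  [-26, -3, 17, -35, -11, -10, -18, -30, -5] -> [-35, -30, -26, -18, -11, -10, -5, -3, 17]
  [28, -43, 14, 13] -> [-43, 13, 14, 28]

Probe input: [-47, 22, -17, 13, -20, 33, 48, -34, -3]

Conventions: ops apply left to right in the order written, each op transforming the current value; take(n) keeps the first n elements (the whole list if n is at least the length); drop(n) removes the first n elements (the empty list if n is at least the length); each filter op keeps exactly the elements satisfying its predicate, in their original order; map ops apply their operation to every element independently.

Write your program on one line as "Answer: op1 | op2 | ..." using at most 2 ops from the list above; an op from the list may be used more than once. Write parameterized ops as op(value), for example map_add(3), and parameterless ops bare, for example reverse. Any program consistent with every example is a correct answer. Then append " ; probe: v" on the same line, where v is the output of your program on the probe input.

sort_desc | reverse ; probe: [-47, -34, -20, -17, -3, 13, 22, 33, 48]

Check, running the answer program on each example:
  [41, -38, 11] -> [41, 11, -38] -> [-38, 11, 41]
  [40, -37, 9, 14, -32, -2, 45, -3, -5, 18] -> [45, 40, 18, 14, 9, -2, -3, -5, -32, -37] -> [-37, -32, -5, -3, -2, 9, 14, 18, 40, 45]
  [46, 16, 4] -> [46, 16, 4] -> [4, 16, 46]
  [7, 29, -35, -38, -5, 23, -8, 25, 1, 9] -> [29, 25, 23, 9, 7, 1, -5, -8, -35, -38] -> [-38, -35, -8, -5, 1, 7, 9, 23, 25, 29]
  [-26, -3, 17, -35, -11, -10, -18, -30, -5] -> [17, -3, -5, -10, -11, -18, -26, -30, -35] -> [-35, -30, -26, -18, -11, -10, -5, -3, 17]
  [28, -43, 14, 13] -> [28, 14, 13, -43] -> [-43, 13, 14, 28]
  probe: [-47, 22, -17, 13, -20, 33, 48, -34, -3] -> [48, 33, 22, 13, -3, -17, -20, -34, -47] -> [-47, -34, -20, -17, -3, 13, 22, 33, 48]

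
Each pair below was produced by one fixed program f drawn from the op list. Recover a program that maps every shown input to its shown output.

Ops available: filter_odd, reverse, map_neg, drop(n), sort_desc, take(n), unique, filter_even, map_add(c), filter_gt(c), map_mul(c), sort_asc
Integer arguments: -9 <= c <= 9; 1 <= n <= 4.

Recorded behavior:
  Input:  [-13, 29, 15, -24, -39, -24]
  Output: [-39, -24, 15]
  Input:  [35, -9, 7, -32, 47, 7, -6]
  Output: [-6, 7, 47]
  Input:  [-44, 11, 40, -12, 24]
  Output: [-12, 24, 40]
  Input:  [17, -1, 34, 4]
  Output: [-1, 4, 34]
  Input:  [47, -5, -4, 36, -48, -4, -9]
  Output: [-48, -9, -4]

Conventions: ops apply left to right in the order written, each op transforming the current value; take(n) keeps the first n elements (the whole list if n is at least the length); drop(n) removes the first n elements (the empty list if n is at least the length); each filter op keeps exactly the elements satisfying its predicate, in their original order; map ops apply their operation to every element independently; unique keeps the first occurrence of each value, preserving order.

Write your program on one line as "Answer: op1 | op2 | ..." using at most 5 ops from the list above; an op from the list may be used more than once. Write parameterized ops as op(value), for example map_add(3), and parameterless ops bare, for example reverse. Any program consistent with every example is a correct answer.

drop(1) | reverse | unique | take(3) | sort_asc

Check, running the answer program on each example:
  [-13, 29, 15, -24, -39, -24] -> [29, 15, -24, -39, -24] -> [-24, -39, -24, 15, 29] -> [-24, -39, 15, 29] -> [-24, -39, 15] -> [-39, -24, 15]
  [35, -9, 7, -32, 47, 7, -6] -> [-9, 7, -32, 47, 7, -6] -> [-6, 7, 47, -32, 7, -9] -> [-6, 7, 47, -32, -9] -> [-6, 7, 47] -> [-6, 7, 47]
  [-44, 11, 40, -12, 24] -> [11, 40, -12, 24] -> [24, -12, 40, 11] -> [24, -12, 40, 11] -> [24, -12, 40] -> [-12, 24, 40]
  [17, -1, 34, 4] -> [-1, 34, 4] -> [4, 34, -1] -> [4, 34, -1] -> [4, 34, -1] -> [-1, 4, 34]
  [47, -5, -4, 36, -48, -4, -9] -> [-5, -4, 36, -48, -4, -9] -> [-9, -4, -48, 36, -4, -5] -> [-9, -4, -48, 36, -5] -> [-9, -4, -48] -> [-48, -9, -4]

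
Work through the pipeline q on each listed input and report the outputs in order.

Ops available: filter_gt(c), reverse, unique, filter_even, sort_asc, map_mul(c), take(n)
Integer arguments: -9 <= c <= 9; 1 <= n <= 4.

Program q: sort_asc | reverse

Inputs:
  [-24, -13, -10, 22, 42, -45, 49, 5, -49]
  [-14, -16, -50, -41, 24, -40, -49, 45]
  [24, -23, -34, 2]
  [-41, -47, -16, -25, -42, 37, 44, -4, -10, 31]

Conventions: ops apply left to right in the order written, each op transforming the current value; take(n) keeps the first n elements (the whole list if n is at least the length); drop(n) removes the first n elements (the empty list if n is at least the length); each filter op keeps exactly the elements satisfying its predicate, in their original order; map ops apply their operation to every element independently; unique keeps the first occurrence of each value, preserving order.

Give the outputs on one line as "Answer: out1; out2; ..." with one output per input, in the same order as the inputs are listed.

[49, 42, 22, 5, -10, -13, -24, -45, -49]; [45, 24, -14, -16, -40, -41, -49, -50]; [24, 2, -23, -34]; [44, 37, 31, -4, -10, -16, -25, -41, -42, -47]

Execution, op by op:
  [-24, -13, -10, 22, 42, -45, 49, 5, -49] -> [-49, -45, -24, -13, -10, 5, 22, 42, 49] -> [49, 42, 22, 5, -10, -13, -24, -45, -49]
  [-14, -16, -50, -41, 24, -40, -49, 45] -> [-50, -49, -41, -40, -16, -14, 24, 45] -> [45, 24, -14, -16, -40, -41, -49, -50]
  [24, -23, -34, 2] -> [-34, -23, 2, 24] -> [24, 2, -23, -34]
  [-41, -47, -16, -25, -42, 37, 44, -4, -10, 31] -> [-47, -42, -41, -25, -16, -10, -4, 31, 37, 44] -> [44, 37, 31, -4, -10, -16, -25, -41, -42, -47]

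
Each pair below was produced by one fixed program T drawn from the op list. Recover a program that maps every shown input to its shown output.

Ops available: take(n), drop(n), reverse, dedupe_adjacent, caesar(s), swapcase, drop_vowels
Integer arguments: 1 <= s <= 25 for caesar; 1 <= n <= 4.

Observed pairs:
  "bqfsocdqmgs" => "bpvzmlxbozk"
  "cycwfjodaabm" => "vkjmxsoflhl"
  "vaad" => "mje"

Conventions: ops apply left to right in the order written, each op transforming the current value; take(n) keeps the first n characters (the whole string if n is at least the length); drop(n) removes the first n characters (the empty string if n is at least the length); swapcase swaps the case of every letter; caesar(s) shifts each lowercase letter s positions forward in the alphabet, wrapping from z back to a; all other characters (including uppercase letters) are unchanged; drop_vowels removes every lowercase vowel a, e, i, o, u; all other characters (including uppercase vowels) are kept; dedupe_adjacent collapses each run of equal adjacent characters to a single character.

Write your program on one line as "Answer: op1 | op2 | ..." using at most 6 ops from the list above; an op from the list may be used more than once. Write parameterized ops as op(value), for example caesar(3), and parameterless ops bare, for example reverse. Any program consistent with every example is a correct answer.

dedupe_adjacent | caesar(1) | caesar(21) | caesar(13) | reverse

Check, running the answer program on each example:
  "bqfsocdqmgs" -> "bqfsocdqmgs" -> "crgtpdernht" -> "xmbokyzmico" -> "kzobxlmzvpb" -> "bpvzmlxbozk"
  "cycwfjodaabm" -> "cycwfjodabm" -> "dzdxgkpebcn" -> "yuysbfkzwxi" -> "lhlfosxmjkv" -> "vkjmxsoflhl"
  "vaad" -> "vad" -> "wbe" -> "rwz" -> "ejm" -> "mje"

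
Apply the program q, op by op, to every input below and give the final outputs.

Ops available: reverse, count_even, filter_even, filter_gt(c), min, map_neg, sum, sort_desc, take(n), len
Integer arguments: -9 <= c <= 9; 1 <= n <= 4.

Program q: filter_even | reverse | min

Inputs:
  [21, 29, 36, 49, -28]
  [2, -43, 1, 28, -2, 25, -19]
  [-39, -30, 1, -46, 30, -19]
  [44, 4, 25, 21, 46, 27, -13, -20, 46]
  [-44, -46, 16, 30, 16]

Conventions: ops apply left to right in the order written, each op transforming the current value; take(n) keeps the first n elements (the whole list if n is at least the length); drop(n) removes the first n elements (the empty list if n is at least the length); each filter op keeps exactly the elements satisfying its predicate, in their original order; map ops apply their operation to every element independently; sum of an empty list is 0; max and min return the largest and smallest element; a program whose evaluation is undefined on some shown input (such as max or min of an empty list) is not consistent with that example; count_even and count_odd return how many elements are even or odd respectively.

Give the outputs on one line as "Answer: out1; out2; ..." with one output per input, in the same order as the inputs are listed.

Execution, op by op:
  [21, 29, 36, 49, -28] -> [36, -28] -> [-28, 36] -> -28
  [2, -43, 1, 28, -2, 25, -19] -> [2, 28, -2] -> [-2, 28, 2] -> -2
  [-39, -30, 1, -46, 30, -19] -> [-30, -46, 30] -> [30, -46, -30] -> -46
  [44, 4, 25, 21, 46, 27, -13, -20, 46] -> [44, 4, 46, -20, 46] -> [46, -20, 46, 4, 44] -> -20
  [-44, -46, 16, 30, 16] -> [-44, -46, 16, 30, 16] -> [16, 30, 16, -46, -44] -> -46

-28; -2; -46; -20; -46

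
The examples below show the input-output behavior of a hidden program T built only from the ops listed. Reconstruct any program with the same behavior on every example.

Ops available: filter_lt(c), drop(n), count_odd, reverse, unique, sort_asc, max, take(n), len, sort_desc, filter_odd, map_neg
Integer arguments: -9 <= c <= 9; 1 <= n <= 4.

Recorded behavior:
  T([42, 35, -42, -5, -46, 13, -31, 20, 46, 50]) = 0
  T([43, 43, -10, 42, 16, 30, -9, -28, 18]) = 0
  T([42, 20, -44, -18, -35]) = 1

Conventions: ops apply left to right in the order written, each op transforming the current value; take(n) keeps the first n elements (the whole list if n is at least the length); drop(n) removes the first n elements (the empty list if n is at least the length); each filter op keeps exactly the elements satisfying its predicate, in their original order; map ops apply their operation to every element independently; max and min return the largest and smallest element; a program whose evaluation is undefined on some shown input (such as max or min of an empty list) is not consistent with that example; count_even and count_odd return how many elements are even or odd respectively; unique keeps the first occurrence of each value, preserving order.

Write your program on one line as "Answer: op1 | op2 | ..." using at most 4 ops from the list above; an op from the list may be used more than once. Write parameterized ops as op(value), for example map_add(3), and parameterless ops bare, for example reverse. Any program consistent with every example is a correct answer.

reverse | take(1) | filter_lt(4) | len

Check, running the answer program on each example:
  [42, 35, -42, -5, -46, 13, -31, 20, 46, 50] -> [50, 46, 20, -31, 13, -46, -5, -42, 35, 42] -> [50] -> [] -> 0
  [43, 43, -10, 42, 16, 30, -9, -28, 18] -> [18, -28, -9, 30, 16, 42, -10, 43, 43] -> [18] -> [] -> 0
  [42, 20, -44, -18, -35] -> [-35, -18, -44, 20, 42] -> [-35] -> [-35] -> 1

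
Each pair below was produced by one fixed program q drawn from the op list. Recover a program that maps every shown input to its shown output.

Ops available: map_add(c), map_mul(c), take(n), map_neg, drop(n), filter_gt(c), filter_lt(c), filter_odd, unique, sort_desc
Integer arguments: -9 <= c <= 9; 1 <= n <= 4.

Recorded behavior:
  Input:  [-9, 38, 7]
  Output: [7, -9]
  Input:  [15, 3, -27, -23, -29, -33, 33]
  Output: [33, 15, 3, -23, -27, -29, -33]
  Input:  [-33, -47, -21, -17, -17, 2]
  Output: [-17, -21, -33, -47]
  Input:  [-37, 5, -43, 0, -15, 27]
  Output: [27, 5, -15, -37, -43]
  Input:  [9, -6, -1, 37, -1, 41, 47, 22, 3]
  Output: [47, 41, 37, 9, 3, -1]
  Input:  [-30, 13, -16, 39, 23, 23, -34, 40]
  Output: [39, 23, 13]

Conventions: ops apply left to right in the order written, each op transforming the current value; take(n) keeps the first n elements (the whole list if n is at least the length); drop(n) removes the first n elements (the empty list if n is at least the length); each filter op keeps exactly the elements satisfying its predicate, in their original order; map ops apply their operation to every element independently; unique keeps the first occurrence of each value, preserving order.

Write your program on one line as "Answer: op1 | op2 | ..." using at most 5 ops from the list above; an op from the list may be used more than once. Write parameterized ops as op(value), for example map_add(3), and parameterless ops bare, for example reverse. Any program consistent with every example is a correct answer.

map_neg | unique | map_neg | filter_odd | sort_desc

Check, running the answer program on each example:
  [-9, 38, 7] -> [9, -38, -7] -> [9, -38, -7] -> [-9, 38, 7] -> [-9, 7] -> [7, -9]
  [15, 3, -27, -23, -29, -33, 33] -> [-15, -3, 27, 23, 29, 33, -33] -> [-15, -3, 27, 23, 29, 33, -33] -> [15, 3, -27, -23, -29, -33, 33] -> [15, 3, -27, -23, -29, -33, 33] -> [33, 15, 3, -23, -27, -29, -33]
  [-33, -47, -21, -17, -17, 2] -> [33, 47, 21, 17, 17, -2] -> [33, 47, 21, 17, -2] -> [-33, -47, -21, -17, 2] -> [-33, -47, -21, -17] -> [-17, -21, -33, -47]
  [-37, 5, -43, 0, -15, 27] -> [37, -5, 43, 0, 15, -27] -> [37, -5, 43, 0, 15, -27] -> [-37, 5, -43, 0, -15, 27] -> [-37, 5, -43, -15, 27] -> [27, 5, -15, -37, -43]
  [9, -6, -1, 37, -1, 41, 47, 22, 3] -> [-9, 6, 1, -37, 1, -41, -47, -22, -3] -> [-9, 6, 1, -37, -41, -47, -22, -3] -> [9, -6, -1, 37, 41, 47, 22, 3] -> [9, -1, 37, 41, 47, 3] -> [47, 41, 37, 9, 3, -1]
  [-30, 13, -16, 39, 23, 23, -34, 40] -> [30, -13, 16, -39, -23, -23, 34, -40] -> [30, -13, 16, -39, -23, 34, -40] -> [-30, 13, -16, 39, 23, -34, 40] -> [13, 39, 23] -> [39, 23, 13]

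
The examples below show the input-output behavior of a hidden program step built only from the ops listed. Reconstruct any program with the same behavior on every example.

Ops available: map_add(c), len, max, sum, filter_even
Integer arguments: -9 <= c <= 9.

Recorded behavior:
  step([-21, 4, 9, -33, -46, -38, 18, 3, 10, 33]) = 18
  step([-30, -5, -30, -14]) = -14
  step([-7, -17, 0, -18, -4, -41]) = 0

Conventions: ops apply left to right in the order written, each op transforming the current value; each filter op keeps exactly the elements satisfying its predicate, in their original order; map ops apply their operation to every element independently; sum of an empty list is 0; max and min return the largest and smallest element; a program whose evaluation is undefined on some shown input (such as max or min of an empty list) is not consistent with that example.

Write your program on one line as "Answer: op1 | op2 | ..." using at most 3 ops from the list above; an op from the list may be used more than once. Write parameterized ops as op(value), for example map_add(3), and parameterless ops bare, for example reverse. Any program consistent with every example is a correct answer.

filter_even | max

Check, running the answer program on each example:
  [-21, 4, 9, -33, -46, -38, 18, 3, 10, 33] -> [4, -46, -38, 18, 10] -> 18
  [-30, -5, -30, -14] -> [-30, -30, -14] -> -14
  [-7, -17, 0, -18, -4, -41] -> [0, -18, -4] -> 0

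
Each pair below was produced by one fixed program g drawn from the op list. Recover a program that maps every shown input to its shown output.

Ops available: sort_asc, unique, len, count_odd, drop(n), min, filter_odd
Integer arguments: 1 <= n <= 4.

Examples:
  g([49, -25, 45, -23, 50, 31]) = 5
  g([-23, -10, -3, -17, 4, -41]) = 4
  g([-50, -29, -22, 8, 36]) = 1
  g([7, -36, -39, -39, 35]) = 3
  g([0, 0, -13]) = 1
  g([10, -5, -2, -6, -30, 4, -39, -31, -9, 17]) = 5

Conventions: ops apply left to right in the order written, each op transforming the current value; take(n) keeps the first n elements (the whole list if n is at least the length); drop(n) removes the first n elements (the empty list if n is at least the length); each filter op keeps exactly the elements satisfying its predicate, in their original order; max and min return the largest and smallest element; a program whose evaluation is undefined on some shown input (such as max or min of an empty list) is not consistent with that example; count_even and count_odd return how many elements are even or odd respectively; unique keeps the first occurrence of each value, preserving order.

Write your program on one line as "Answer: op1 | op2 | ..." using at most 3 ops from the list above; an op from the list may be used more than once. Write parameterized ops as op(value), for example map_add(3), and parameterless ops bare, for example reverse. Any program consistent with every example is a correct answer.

unique | sort_asc | count_odd

Check, running the answer program on each example:
  [49, -25, 45, -23, 50, 31] -> [49, -25, 45, -23, 50, 31] -> [-25, -23, 31, 45, 49, 50] -> 5
  [-23, -10, -3, -17, 4, -41] -> [-23, -10, -3, -17, 4, -41] -> [-41, -23, -17, -10, -3, 4] -> 4
  [-50, -29, -22, 8, 36] -> [-50, -29, -22, 8, 36] -> [-50, -29, -22, 8, 36] -> 1
  [7, -36, -39, -39, 35] -> [7, -36, -39, 35] -> [-39, -36, 7, 35] -> 3
  [0, 0, -13] -> [0, -13] -> [-13, 0] -> 1
  [10, -5, -2, -6, -30, 4, -39, -31, -9, 17] -> [10, -5, -2, -6, -30, 4, -39, -31, -9, 17] -> [-39, -31, -30, -9, -6, -5, -2, 4, 10, 17] -> 5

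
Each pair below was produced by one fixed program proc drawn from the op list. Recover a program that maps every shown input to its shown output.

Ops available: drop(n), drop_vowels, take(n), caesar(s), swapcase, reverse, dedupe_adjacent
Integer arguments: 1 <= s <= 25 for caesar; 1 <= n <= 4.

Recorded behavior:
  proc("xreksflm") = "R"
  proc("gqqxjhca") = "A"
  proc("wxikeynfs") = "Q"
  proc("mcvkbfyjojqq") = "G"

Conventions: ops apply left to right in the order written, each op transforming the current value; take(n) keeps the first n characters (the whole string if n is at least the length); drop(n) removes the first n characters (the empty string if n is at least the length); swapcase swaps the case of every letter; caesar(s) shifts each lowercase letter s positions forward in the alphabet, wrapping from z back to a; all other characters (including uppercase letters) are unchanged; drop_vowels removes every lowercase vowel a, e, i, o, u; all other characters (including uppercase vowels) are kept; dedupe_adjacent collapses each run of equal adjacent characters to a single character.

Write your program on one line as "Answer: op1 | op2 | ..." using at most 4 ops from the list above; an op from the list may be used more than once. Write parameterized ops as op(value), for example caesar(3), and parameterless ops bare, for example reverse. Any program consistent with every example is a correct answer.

dedupe_adjacent | take(1) | caesar(20) | swapcase

Check, running the answer program on each example:
  "xreksflm" -> "xreksflm" -> "x" -> "r" -> "R"
  "gqqxjhca" -> "gqxjhca" -> "g" -> "a" -> "A"
  "wxikeynfs" -> "wxikeynfs" -> "w" -> "q" -> "Q"
  "mcvkbfyjojqq" -> "mcvkbfyjojq" -> "m" -> "g" -> "G"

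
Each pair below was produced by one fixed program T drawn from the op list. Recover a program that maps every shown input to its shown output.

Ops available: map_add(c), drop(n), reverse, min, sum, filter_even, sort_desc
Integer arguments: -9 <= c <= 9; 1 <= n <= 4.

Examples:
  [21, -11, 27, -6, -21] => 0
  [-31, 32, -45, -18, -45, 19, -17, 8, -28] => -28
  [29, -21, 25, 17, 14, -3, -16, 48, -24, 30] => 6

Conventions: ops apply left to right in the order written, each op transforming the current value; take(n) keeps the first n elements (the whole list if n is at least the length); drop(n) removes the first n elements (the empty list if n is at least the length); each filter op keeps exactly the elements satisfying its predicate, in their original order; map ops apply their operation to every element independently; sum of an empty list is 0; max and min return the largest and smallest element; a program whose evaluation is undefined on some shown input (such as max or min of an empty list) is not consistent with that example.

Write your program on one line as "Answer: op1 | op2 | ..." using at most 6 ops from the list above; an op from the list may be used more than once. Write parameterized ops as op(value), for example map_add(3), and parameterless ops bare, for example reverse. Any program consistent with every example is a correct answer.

drop(2) | drop(4) | drop(1) | drop(1) | sum

Check, running the answer program on each example:
  [21, -11, 27, -6, -21] -> [27, -6, -21] -> [] -> [] -> [] -> 0
  [-31, 32, -45, -18, -45, 19, -17, 8, -28] -> [-45, -18, -45, 19, -17, 8, -28] -> [-17, 8, -28] -> [8, -28] -> [-28] -> -28
  [29, -21, 25, 17, 14, -3, -16, 48, -24, 30] -> [25, 17, 14, -3, -16, 48, -24, 30] -> [-16, 48, -24, 30] -> [48, -24, 30] -> [-24, 30] -> 6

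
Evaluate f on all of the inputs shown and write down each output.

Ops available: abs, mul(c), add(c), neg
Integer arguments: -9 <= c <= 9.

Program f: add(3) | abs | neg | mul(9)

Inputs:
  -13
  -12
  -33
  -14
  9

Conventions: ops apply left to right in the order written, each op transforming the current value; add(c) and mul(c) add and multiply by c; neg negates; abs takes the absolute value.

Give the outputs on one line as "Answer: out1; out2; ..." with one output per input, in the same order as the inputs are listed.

-90; -81; -270; -99; -108

Execution, op by op:
  -13 -> -10 -> 10 -> -10 -> -90
  -12 -> -9 -> 9 -> -9 -> -81
  -33 -> -30 -> 30 -> -30 -> -270
  -14 -> -11 -> 11 -> -11 -> -99
  9 -> 12 -> 12 -> -12 -> -108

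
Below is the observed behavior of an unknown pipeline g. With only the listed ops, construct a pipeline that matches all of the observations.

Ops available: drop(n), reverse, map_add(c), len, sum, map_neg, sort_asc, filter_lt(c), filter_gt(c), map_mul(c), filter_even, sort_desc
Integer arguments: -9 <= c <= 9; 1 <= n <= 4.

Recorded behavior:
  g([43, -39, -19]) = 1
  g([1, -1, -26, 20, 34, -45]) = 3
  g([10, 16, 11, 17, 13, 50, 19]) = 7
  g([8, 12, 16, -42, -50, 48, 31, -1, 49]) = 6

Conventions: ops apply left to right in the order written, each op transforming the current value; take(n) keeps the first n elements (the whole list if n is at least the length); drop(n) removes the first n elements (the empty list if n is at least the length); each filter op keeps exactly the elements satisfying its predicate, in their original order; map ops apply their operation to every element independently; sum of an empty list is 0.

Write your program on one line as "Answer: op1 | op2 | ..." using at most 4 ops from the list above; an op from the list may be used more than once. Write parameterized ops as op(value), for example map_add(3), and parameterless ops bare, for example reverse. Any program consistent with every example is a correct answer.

map_mul(6) | filter_gt(2) | sort_asc | len

Check, running the answer program on each example:
  [43, -39, -19] -> [258, -234, -114] -> [258] -> [258] -> 1
  [1, -1, -26, 20, 34, -45] -> [6, -6, -156, 120, 204, -270] -> [6, 120, 204] -> [6, 120, 204] -> 3
  [10, 16, 11, 17, 13, 50, 19] -> [60, 96, 66, 102, 78, 300, 114] -> [60, 96, 66, 102, 78, 300, 114] -> [60, 66, 78, 96, 102, 114, 300] -> 7
  [8, 12, 16, -42, -50, 48, 31, -1, 49] -> [48, 72, 96, -252, -300, 288, 186, -6, 294] -> [48, 72, 96, 288, 186, 294] -> [48, 72, 96, 186, 288, 294] -> 6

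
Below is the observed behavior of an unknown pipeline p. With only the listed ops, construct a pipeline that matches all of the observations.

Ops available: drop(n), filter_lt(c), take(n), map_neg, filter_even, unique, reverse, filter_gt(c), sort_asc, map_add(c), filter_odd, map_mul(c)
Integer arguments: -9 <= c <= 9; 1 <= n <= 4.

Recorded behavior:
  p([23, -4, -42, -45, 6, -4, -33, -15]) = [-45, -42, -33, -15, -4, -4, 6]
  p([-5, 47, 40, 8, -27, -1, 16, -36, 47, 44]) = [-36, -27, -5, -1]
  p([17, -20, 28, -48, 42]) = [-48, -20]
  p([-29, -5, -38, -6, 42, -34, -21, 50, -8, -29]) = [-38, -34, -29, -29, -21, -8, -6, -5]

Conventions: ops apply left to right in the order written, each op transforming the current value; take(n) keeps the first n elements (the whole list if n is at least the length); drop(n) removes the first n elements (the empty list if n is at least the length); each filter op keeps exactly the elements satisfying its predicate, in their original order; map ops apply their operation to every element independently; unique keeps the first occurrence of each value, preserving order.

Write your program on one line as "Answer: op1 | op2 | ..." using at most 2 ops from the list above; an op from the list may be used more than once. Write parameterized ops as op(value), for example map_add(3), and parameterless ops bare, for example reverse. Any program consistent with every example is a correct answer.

sort_asc | filter_lt(7)

Check, running the answer program on each example:
  [23, -4, -42, -45, 6, -4, -33, -15] -> [-45, -42, -33, -15, -4, -4, 6, 23] -> [-45, -42, -33, -15, -4, -4, 6]
  [-5, 47, 40, 8, -27, -1, 16, -36, 47, 44] -> [-36, -27, -5, -1, 8, 16, 40, 44, 47, 47] -> [-36, -27, -5, -1]
  [17, -20, 28, -48, 42] -> [-48, -20, 17, 28, 42] -> [-48, -20]
  [-29, -5, -38, -6, 42, -34, -21, 50, -8, -29] -> [-38, -34, -29, -29, -21, -8, -6, -5, 42, 50] -> [-38, -34, -29, -29, -21, -8, -6, -5]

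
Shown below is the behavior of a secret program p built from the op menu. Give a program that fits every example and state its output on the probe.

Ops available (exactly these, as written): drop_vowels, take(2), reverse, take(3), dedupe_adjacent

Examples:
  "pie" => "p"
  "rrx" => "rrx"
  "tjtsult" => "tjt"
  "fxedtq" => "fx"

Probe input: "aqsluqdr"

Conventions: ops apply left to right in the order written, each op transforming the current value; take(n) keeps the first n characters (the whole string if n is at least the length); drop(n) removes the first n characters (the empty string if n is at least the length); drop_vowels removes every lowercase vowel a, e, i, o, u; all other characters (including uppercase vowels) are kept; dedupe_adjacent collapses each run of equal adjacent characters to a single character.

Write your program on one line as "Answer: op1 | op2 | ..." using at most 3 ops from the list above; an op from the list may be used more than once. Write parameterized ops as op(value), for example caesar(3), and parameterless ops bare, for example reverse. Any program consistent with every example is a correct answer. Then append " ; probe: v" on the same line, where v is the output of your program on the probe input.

take(3) | drop_vowels ; probe: "qs"

Check, running the answer program on each example:
  "pie" -> "pie" -> "p"
  "rrx" -> "rrx" -> "rrx"
  "tjtsult" -> "tjt" -> "tjt"
  "fxedtq" -> "fxe" -> "fx"
  probe: "aqsluqdr" -> "aqs" -> "qs"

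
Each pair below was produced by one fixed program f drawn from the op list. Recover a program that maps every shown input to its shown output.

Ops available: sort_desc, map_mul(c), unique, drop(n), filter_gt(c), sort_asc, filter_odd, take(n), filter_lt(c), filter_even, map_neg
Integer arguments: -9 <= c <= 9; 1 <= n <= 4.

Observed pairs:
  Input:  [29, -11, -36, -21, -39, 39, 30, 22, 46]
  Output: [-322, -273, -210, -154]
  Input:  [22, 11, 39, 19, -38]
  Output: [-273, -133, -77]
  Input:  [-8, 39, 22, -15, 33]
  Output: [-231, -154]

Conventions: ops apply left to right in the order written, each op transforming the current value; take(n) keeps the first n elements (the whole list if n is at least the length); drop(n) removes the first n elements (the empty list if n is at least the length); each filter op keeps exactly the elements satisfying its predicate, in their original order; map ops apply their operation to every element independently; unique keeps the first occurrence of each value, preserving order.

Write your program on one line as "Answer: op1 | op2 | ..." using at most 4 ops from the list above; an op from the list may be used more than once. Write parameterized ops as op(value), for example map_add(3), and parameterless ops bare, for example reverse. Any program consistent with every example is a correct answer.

filter_gt(4) | drop(1) | map_mul(-7) | sort_asc

Check, running the answer program on each example:
  [29, -11, -36, -21, -39, 39, 30, 22, 46] -> [29, 39, 30, 22, 46] -> [39, 30, 22, 46] -> [-273, -210, -154, -322] -> [-322, -273, -210, -154]
  [22, 11, 39, 19, -38] -> [22, 11, 39, 19] -> [11, 39, 19] -> [-77, -273, -133] -> [-273, -133, -77]
  [-8, 39, 22, -15, 33] -> [39, 22, 33] -> [22, 33] -> [-154, -231] -> [-231, -154]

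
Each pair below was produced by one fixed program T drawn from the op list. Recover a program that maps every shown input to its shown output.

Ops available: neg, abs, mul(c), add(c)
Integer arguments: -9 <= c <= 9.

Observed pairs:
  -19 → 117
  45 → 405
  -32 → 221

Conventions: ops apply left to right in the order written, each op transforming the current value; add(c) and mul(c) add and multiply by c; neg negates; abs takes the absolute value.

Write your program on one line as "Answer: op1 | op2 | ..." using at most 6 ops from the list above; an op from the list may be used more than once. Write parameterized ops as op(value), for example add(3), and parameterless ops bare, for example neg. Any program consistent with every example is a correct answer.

add(5) | abs | mul(-4) | mul(-2) | add(5)

Check, running the answer program on each example:
  -19 -> -14 -> 14 -> -56 -> 112 -> 117
  45 -> 50 -> 50 -> -200 -> 400 -> 405
  -32 -> -27 -> 27 -> -108 -> 216 -> 221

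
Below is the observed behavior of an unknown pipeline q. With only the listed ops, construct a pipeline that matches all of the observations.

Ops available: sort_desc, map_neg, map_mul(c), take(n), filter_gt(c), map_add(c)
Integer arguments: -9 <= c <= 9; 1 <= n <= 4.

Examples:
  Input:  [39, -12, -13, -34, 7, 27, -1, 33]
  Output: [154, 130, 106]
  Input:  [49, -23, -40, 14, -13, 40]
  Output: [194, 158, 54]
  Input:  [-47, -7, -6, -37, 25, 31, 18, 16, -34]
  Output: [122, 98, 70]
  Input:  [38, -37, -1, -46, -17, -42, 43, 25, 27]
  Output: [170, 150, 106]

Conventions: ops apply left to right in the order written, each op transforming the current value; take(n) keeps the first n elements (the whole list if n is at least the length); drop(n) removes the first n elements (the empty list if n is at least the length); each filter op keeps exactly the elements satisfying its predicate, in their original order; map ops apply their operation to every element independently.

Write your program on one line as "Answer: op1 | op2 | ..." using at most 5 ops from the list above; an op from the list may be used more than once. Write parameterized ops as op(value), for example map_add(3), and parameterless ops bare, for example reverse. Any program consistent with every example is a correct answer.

sort_desc | map_mul(4) | take(3) | map_add(-2)

Check, running the answer program on each example:
  [39, -12, -13, -34, 7, 27, -1, 33] -> [39, 33, 27, 7, -1, -12, -13, -34] -> [156, 132, 108, 28, -4, -48, -52, -136] -> [156, 132, 108] -> [154, 130, 106]
  [49, -23, -40, 14, -13, 40] -> [49, 40, 14, -13, -23, -40] -> [196, 160, 56, -52, -92, -160] -> [196, 160, 56] -> [194, 158, 54]
  [-47, -7, -6, -37, 25, 31, 18, 16, -34] -> [31, 25, 18, 16, -6, -7, -34, -37, -47] -> [124, 100, 72, 64, -24, -28, -136, -148, -188] -> [124, 100, 72] -> [122, 98, 70]
  [38, -37, -1, -46, -17, -42, 43, 25, 27] -> [43, 38, 27, 25, -1, -17, -37, -42, -46] -> [172, 152, 108, 100, -4, -68, -148, -168, -184] -> [172, 152, 108] -> [170, 150, 106]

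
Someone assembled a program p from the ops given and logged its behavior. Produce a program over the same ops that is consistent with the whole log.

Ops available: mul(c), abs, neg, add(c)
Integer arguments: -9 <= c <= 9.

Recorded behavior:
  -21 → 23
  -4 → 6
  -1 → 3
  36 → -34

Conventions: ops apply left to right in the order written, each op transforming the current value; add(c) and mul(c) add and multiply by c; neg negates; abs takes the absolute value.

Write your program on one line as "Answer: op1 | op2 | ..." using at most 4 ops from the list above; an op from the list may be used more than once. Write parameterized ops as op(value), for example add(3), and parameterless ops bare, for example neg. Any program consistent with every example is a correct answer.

add(3) | neg | add(5)

Check, running the answer program on each example:
  -21 -> -18 -> 18 -> 23
  -4 -> -1 -> 1 -> 6
  -1 -> 2 -> -2 -> 3
  36 -> 39 -> -39 -> -34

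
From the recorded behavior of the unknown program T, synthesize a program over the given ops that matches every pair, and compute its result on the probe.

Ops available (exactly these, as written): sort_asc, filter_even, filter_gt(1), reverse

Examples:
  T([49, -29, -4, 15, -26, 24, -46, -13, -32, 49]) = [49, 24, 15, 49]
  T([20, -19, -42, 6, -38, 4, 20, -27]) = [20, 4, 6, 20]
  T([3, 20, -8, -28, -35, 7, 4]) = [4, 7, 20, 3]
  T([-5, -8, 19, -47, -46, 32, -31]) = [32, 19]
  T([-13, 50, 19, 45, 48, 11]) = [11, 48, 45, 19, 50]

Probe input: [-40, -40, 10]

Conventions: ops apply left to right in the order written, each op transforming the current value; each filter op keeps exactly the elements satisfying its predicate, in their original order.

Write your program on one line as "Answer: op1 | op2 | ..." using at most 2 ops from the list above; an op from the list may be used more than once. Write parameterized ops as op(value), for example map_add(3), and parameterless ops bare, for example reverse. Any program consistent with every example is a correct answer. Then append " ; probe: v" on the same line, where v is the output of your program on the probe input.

filter_gt(1) | reverse ; probe: [10]

Check, running the answer program on each example:
  [49, -29, -4, 15, -26, 24, -46, -13, -32, 49] -> [49, 15, 24, 49] -> [49, 24, 15, 49]
  [20, -19, -42, 6, -38, 4, 20, -27] -> [20, 6, 4, 20] -> [20, 4, 6, 20]
  [3, 20, -8, -28, -35, 7, 4] -> [3, 20, 7, 4] -> [4, 7, 20, 3]
  [-5, -8, 19, -47, -46, 32, -31] -> [19, 32] -> [32, 19]
  [-13, 50, 19, 45, 48, 11] -> [50, 19, 45, 48, 11] -> [11, 48, 45, 19, 50]
  probe: [-40, -40, 10] -> [10] -> [10]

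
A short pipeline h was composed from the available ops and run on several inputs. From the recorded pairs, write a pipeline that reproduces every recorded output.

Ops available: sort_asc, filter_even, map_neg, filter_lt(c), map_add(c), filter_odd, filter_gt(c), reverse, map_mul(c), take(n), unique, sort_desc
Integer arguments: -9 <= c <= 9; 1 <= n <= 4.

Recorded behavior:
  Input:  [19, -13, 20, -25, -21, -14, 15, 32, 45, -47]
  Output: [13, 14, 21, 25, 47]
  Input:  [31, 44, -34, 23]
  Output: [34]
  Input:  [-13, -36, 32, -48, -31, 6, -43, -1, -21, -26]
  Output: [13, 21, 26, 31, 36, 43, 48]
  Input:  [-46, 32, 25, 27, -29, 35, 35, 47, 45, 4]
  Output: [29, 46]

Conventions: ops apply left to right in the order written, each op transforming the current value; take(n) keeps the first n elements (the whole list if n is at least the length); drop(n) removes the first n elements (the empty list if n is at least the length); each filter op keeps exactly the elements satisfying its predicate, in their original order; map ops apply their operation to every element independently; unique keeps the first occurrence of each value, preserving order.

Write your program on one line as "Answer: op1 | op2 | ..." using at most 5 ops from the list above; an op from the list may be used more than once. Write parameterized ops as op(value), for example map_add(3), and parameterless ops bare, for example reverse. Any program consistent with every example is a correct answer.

unique | map_neg | filter_gt(0) | sort_asc | filter_gt(6)

Check, running the answer program on each example:
  [19, -13, 20, -25, -21, -14, 15, 32, 45, -47] -> [19, -13, 20, -25, -21, -14, 15, 32, 45, -47] -> [-19, 13, -20, 25, 21, 14, -15, -32, -45, 47] -> [13, 25, 21, 14, 47] -> [13, 14, 21, 25, 47] -> [13, 14, 21, 25, 47]
  [31, 44, -34, 23] -> [31, 44, -34, 23] -> [-31, -44, 34, -23] -> [34] -> [34] -> [34]
  [-13, -36, 32, -48, -31, 6, -43, -1, -21, -26] -> [-13, -36, 32, -48, -31, 6, -43, -1, -21, -26] -> [13, 36, -32, 48, 31, -6, 43, 1, 21, 26] -> [13, 36, 48, 31, 43, 1, 21, 26] -> [1, 13, 21, 26, 31, 36, 43, 48] -> [13, 21, 26, 31, 36, 43, 48]
  [-46, 32, 25, 27, -29, 35, 35, 47, 45, 4] -> [-46, 32, 25, 27, -29, 35, 47, 45, 4] -> [46, -32, -25, -27, 29, -35, -47, -45, -4] -> [46, 29] -> [29, 46] -> [29, 46]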